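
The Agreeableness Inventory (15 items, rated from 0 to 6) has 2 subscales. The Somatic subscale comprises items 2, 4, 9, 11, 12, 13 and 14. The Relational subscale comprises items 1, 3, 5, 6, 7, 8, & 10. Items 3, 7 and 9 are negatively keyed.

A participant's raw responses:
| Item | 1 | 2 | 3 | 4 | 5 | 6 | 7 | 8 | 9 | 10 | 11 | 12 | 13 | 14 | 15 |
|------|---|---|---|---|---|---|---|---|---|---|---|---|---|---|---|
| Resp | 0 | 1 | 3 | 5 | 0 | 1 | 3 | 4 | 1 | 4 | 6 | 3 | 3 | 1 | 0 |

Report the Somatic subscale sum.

Somatic items: 2, 4, 9, 11, 12, 13, 14.
Of these, item 9 is negatively keyed; reverse-coded value = 6 − response.
  item 2: 1
  item 4: 5
  item 9: 6 − 1 = 5
  item 11: 6
  item 12: 3
  item 13: 3
  item 14: 1
Sum = 1 + 5 + 5 + 6 + 3 + 3 + 1 = 24

24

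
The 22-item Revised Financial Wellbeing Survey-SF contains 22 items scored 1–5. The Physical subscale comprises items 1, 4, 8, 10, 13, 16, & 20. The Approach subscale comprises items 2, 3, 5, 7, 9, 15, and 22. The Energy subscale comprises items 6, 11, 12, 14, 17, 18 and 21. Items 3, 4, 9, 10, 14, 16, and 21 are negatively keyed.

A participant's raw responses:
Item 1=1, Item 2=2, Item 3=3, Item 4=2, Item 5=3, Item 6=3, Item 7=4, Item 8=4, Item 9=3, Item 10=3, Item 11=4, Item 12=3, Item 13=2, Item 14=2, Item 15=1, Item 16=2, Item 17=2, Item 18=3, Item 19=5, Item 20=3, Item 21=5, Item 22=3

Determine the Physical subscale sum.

Physical items: 1, 4, 8, 10, 13, 16, 20.
Of these, items 4, 10, & 16 are negatively keyed; reversed = (1+5) − raw = 6 − raw.
  item 1: 1
  item 4: 6 − 2 = 4
  item 8: 4
  item 10: 6 − 3 = 3
  item 13: 2
  item 16: 6 − 2 = 4
  item 20: 3
Sum = 1 + 4 + 4 + 3 + 2 + 4 + 3 = 21

21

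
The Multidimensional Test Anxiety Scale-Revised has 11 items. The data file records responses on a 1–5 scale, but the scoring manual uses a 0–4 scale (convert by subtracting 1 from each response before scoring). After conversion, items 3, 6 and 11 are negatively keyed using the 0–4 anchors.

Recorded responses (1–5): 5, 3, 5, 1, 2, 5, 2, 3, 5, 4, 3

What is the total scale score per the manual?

Convert to 0–4: 4, 2, 4, 0, 1, 4, 1, 2, 4, 3, 2
Reverse-coded (reversed = (0+4) − raw = 4 − raw):
  item 3: 4 − 4 = 0
  item 6: 4 − 4 = 0
  item 11: 4 − 2 = 2
Scored: 4, 2, 0, 0, 1, 0, 1, 2, 4, 3, 2
Total = 19

19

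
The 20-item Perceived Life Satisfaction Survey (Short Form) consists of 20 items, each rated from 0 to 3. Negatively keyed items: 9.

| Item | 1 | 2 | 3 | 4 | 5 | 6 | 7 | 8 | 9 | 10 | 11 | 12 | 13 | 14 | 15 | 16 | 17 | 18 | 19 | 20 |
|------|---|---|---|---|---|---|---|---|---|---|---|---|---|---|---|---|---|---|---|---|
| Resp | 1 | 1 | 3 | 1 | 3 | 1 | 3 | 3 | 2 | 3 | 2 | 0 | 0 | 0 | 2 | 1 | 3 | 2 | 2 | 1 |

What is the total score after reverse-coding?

Reverse-coded items (reversed = (0+3) − raw = 3 − raw):
  item 9: 3 − 2 = 1
Scored responses: 1, 1, 3, 1, 3, 1, 3, 3, 1, 3, 2, 0, 0, 0, 2, 1, 3, 2, 2, 1
Total = 1 + 1 + 3 + 1 + 3 + 1 + 3 + 3 + 1 + 3 + 2 + 0 + 0 + 0 + 2 + 1 + 3 + 2 + 2 + 1 = 33

33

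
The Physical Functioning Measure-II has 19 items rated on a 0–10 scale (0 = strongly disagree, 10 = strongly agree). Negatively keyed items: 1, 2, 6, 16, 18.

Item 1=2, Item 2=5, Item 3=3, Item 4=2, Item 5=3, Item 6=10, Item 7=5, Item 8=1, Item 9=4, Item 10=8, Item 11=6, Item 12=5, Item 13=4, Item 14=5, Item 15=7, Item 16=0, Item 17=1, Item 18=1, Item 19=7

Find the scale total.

93

Reversing items 1, 2, 6, 16 and 18 with 10 − raw:
Total = (10−2) + (10−5) + 3 + 2 + 3 + (10−10) + 5 + 1 + 4 + 8 + 6 + 5 + 4 + 5 + 7 + (10−0) + 1 + (10−1) + 7
      = 8 + 5 + 3 + 2 + 3 + 0 + 5 + 1 + 4 + 8 + 6 + 5 + 4 + 5 + 7 + 10 + 1 + 9 + 7 = 93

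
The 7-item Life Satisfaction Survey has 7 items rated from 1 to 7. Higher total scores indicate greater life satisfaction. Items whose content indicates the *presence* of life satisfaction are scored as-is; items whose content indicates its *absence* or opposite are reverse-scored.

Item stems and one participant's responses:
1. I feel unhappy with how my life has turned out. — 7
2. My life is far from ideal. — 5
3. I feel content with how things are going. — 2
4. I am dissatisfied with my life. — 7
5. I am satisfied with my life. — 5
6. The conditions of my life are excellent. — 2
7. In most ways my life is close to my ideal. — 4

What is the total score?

18

Items 1, 2, 4 describe the absence/opposite of life satisfaction → reverse-score.
reversed = (1+7) − raw = 8 − raw.
  item 1: 8 − 7 = 1
  item 2: 8 − 5 = 3
  item 3: 2
  item 4: 8 − 7 = 1
  item 5: 5
  item 6: 2
  item 7: 4
Total = 1 + 3 + 2 + 1 + 5 + 2 + 4 = 18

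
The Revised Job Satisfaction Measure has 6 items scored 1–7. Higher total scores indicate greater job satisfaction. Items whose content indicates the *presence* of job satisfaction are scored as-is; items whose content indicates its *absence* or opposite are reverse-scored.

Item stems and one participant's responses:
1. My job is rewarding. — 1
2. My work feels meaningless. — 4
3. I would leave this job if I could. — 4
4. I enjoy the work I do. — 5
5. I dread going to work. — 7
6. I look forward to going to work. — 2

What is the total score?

17

Items 2, 3, 5 describe the absence/opposite of job satisfaction → reverse-score.
on a 1–7 scale, reversed = 8 − raw.
  item 1: 1
  item 2: 8 − 4 = 4
  item 3: 8 − 4 = 4
  item 4: 5
  item 5: 8 − 7 = 1
  item 6: 2
Total = 1 + 4 + 4 + 5 + 1 + 2 = 17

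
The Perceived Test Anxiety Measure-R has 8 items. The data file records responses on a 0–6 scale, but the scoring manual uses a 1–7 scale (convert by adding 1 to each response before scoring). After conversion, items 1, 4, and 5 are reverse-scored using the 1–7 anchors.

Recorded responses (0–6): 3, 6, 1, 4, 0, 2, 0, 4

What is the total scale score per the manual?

32

Convert to 1–7: 4, 7, 2, 5, 1, 3, 1, 5
Reverse-coded (on a 1–7 scale, reversed = 8 − raw):
  item 1: 8 − 4 = 4
  item 4: 8 − 5 = 3
  item 5: 8 − 1 = 7
Scored: 4, 7, 2, 3, 7, 3, 1, 5
Total = 32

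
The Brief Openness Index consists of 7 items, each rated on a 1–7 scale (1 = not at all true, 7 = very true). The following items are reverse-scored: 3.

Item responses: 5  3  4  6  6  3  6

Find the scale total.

33

Reversing item 3 with 8 − raw:
Total = 5 + 3 + (8−4) + 6 + 6 + 3 + 6
      = 5 + 3 + 4 + 6 + 6 + 3 + 6 = 33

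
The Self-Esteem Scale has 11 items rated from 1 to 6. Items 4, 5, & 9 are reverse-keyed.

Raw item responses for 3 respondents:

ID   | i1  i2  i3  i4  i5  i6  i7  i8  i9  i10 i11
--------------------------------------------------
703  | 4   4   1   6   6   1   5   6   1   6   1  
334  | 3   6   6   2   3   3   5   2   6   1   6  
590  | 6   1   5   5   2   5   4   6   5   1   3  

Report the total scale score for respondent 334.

42

Respondent 334 raw: 3, 6, 6, 2, 3, 3, 5, 2, 6, 1, 6.
Reverse-coded (reverse-coded value = 7 − response):
  item 1: 3
  item 2: 6
  item 3: 6
  item 4: 7 − 2 = 5
  item 5: 7 − 3 = 4
  item 6: 3
  item 7: 5
  item 8: 2
  item 9: 7 − 6 = 1
  item 10: 1
  item 11: 6
Sum = 3 + 6 + 6 + 5 + 4 + 3 + 5 + 2 + 1 + 1 + 6 = 42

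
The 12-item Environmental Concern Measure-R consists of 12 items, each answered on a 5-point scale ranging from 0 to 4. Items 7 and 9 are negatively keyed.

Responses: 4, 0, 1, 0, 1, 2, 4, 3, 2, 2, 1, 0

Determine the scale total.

Raw sum = 20. Negatively keyed items: 7, 9; their raw sum = 6.
Each reversal replaces raw with 4 − raw, changing the total by 4 − 2·raw per item.
Total = 20 + 2·4 − 2·6 = 20 + 8 − 12 = 16

16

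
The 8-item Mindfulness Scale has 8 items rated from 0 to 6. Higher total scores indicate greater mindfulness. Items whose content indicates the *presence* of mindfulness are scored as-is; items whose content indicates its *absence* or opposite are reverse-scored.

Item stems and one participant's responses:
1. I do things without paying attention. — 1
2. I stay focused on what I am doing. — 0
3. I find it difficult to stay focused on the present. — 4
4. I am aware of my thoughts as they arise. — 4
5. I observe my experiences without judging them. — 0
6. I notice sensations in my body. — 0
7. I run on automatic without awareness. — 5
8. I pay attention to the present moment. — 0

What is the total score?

Items 1, 3, 7 describe the absence/opposite of mindfulness → reverse-score.
reversed = (0+6) − raw = 6 − raw.
  item 1: 6 − 1 = 5
  item 2: 0
  item 3: 6 − 4 = 2
  item 4: 4
  item 5: 0
  item 6: 0
  item 7: 6 − 5 = 1
  item 8: 0
Total = 5 + 0 + 2 + 4 + 0 + 0 + 1 + 0 = 12

12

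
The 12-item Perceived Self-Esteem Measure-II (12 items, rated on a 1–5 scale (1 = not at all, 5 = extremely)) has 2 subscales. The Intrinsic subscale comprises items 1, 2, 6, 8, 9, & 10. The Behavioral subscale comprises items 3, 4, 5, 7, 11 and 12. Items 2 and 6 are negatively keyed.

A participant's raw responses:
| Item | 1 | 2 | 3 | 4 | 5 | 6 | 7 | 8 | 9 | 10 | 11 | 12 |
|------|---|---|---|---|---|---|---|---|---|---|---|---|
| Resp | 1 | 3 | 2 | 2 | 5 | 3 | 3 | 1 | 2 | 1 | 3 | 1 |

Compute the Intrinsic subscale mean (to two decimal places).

1.83

Intrinsic items: 1, 2, 6, 8, 9, 10.
Of these, items 2 and 6 are negatively keyed; reverse-coded value = 6 − response.
  item 1: 1
  item 2: 6 − 3 = 3
  item 6: 6 − 3 = 3
  item 8: 1
  item 9: 2
  item 10: 1
Sum = 1 + 3 + 3 + 1 + 2 + 1 = 11
Mean = 11 / 6 = 1.83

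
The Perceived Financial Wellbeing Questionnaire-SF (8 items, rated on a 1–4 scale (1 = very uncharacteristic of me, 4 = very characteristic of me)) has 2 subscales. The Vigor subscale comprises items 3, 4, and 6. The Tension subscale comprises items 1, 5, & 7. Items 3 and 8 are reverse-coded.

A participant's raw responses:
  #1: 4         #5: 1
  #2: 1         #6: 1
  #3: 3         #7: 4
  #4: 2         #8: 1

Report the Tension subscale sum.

Tension items: 1, 5, 7.
  item 1: 4
  item 5: 1
  item 7: 4
Sum = 4 + 1 + 4 = 9

9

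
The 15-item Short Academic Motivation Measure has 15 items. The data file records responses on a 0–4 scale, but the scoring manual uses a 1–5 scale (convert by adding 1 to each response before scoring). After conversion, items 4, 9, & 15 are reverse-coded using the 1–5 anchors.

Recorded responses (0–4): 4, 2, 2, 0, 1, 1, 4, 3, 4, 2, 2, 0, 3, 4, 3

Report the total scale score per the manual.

48

Convert to 1–5: 5, 3, 3, 1, 2, 2, 5, 4, 5, 3, 3, 1, 4, 5, 4
Reverse-coded (reverse-coded value = 6 − response):
  item 4: 6 − 1 = 5
  item 9: 6 − 5 = 1
  item 15: 6 − 4 = 2
Scored: 5, 3, 3, 5, 2, 2, 5, 4, 1, 3, 3, 1, 4, 5, 2
Total = 48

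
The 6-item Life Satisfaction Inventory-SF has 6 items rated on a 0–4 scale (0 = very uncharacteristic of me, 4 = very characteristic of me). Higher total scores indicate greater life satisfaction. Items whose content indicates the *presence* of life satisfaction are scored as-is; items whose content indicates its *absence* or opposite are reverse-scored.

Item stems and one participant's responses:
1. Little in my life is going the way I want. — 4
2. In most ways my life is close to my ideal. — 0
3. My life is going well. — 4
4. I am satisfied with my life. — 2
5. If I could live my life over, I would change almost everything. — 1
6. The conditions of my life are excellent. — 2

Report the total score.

11

Items 1, 5 describe the absence/opposite of life satisfaction → reverse-score.
on a 0–4 scale, reversed = 4 − raw.
  item 1: 4 − 4 = 0
  item 2: 0
  item 3: 4
  item 4: 2
  item 5: 4 − 1 = 3
  item 6: 2
Total = 0 + 0 + 4 + 2 + 3 + 2 = 11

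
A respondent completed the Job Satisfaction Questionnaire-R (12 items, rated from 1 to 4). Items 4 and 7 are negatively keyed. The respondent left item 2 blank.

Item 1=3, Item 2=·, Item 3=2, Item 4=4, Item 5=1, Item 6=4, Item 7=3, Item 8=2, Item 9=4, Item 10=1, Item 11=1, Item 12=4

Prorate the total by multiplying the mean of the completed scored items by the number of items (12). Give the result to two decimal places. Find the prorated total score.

Reverse-coded (on a 1–4 scale, reversed = 5 − raw):
  item 4: 5 − 4 = 1
  item 7: 5 − 3 = 2
Completed scored items (11 of 12): 3, 2, 1, 1, 4, 2, 2, 4, 1, 1, 4; sum = 25.
Person mean = 25 / 11 ≈ 2.2727
Prorated total = (25 / 11) × 12 = 27.27 (to 2 dp)

27.27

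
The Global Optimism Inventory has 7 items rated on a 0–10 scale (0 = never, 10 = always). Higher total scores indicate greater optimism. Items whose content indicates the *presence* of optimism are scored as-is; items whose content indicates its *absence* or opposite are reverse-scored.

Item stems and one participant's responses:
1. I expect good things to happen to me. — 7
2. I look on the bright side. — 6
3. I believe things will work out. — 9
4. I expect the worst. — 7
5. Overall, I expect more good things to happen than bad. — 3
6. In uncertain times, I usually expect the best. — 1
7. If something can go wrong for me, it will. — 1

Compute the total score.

38

Items 4, 7 describe the absence/opposite of optimism → reverse-score.
reversed = (0+10) − raw = 10 − raw.
  item 1: 7
  item 2: 6
  item 3: 9
  item 4: 10 − 7 = 3
  item 5: 3
  item 6: 1
  item 7: 10 − 1 = 9
Total = 7 + 6 + 9 + 3 + 3 + 1 + 9 = 38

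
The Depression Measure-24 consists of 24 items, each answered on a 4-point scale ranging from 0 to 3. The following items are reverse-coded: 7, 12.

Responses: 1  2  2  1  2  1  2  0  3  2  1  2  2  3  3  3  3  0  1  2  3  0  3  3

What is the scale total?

Reverse-coded items use 3 − raw:
  item 7: 3 − 2 = 1
  item 12: 3 − 2 = 1
Scored responses: 1, 2, 2, 1, 2, 1, 1, 0, 3, 2, 1, 1, 2, 3, 3, 3, 3, 0, 1, 2, 3, 0, 3, 3
Total = 1 + 2 + 2 + 1 + 2 + 1 + 1 + 0 + 3 + 2 + 1 + 1 + 2 + 3 + 3 + 3 + 3 + 0 + 1 + 2 + 3 + 0 + 3 + 3 = 43

43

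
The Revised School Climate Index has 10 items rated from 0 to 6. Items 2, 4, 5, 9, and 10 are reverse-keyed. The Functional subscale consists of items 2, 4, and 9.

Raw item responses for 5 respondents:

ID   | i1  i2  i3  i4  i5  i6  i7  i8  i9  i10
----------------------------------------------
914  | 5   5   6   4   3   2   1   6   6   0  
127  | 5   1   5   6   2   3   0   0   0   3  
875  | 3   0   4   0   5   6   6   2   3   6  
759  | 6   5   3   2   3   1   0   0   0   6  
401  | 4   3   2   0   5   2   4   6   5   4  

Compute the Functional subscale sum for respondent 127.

11

Respondent 127 raw: 5, 1, 5, 6, 2, 3, 0, 0, 0, 3.
Functional items: 2, 4, 9.
Reverse-coded (on a 0–6 scale, reversed = 6 − raw):
  item 2: 6 − 1 = 5
  item 4: 6 − 6 = 0
  item 9: 6 − 0 = 6
Sum = 5 + 0 + 6 = 11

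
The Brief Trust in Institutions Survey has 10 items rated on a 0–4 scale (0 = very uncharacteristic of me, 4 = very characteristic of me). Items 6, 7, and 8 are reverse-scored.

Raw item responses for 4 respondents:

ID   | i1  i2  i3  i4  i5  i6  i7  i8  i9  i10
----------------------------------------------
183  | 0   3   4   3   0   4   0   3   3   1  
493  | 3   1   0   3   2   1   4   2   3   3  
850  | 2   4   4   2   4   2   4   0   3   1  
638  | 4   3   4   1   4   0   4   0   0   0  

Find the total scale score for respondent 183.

19

Respondent 183 raw: 0, 3, 4, 3, 0, 4, 0, 3, 3, 1.
Reverse-coded (reversed = (0+4) − raw = 4 − raw):
  item 1: 0
  item 2: 3
  item 3: 4
  item 4: 3
  item 5: 0
  item 6: 4 − 4 = 0
  item 7: 4 − 0 = 4
  item 8: 4 − 3 = 1
  item 9: 3
  item 10: 1
Sum = 0 + 3 + 4 + 3 + 0 + 0 + 4 + 1 + 3 + 1 = 19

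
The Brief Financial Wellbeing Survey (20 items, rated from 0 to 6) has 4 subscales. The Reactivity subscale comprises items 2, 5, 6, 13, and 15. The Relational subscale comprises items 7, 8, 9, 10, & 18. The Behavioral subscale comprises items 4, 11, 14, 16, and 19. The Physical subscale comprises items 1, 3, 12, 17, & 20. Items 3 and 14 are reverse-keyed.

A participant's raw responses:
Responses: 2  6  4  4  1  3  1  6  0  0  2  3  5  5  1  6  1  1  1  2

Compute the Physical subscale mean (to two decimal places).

2.00

Physical items: 1, 3, 12, 17, 20.
Of these, item 3 is reverse-keyed; reverse-coded value = 6 − response.
  item 1: 2
  item 3: 6 − 4 = 2
  item 12: 3
  item 17: 1
  item 20: 2
Sum = 2 + 2 + 3 + 1 + 2 = 10
Mean = 10 / 5 = 2.00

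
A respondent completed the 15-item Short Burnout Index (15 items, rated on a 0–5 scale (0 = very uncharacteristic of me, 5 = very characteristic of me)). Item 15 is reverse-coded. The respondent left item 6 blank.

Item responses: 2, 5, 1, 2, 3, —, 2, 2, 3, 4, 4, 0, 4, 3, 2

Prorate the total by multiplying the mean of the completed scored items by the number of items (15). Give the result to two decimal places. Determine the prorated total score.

Reverse-coded (reversed = (0+5) − raw = 5 − raw):
  item 15: 5 − 2 = 3
Completed scored items (14 of 15): 2, 5, 1, 2, 3, 2, 2, 3, 4, 4, 0, 4, 3, 3; sum = 38.
Person mean = 38 / 14 ≈ 2.7143
Prorated total = (38 / 14) × 15 = 40.71 (to 2 dp)

40.71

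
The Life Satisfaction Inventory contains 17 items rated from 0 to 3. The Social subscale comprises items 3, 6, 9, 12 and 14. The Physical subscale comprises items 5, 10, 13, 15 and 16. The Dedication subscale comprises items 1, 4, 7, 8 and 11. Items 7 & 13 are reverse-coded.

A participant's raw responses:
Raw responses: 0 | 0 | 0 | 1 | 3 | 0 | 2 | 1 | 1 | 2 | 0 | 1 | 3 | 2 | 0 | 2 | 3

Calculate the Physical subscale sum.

7

Physical items: 5, 10, 13, 15, 16.
Of these, item 13 is reverse-coded; on a 0–3 scale, reversed = 3 − raw.
  item 5: 3
  item 10: 2
  item 13: 3 − 3 = 0
  item 15: 0
  item 16: 2
Sum = 3 + 2 + 0 + 0 + 2 = 7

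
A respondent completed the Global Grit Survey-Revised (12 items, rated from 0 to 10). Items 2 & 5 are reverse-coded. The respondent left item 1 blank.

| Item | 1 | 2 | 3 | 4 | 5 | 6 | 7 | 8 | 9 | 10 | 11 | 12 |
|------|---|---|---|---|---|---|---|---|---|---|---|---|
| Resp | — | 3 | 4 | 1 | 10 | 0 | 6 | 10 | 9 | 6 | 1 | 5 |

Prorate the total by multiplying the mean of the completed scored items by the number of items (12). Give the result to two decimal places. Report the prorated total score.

Reverse-coded (reversed = (0+10) − raw = 10 − raw):
  item 2: 10 − 3 = 7
  item 5: 10 − 10 = 0
Completed scored items (11 of 12): 7, 4, 1, 0, 0, 6, 10, 9, 6, 1, 5; sum = 49.
Person mean = 49 / 11 ≈ 4.4545
Prorated total = (49 / 11) × 12 = 53.45 (to 2 dp)

53.45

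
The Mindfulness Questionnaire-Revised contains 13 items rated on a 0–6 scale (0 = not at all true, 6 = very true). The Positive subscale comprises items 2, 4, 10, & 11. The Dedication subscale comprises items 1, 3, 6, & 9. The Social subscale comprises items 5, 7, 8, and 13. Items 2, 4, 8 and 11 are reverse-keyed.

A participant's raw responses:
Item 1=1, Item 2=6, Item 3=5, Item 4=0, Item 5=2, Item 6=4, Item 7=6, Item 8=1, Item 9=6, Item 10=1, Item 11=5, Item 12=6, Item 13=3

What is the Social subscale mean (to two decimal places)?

4.00

Social items: 5, 7, 8, 13.
Of these, item 8 is reverse-keyed; reverse-coded value = 6 − response.
  item 5: 2
  item 7: 6
  item 8: 6 − 1 = 5
  item 13: 3
Sum = 2 + 6 + 5 + 3 = 16
Mean = 16 / 4 = 4.00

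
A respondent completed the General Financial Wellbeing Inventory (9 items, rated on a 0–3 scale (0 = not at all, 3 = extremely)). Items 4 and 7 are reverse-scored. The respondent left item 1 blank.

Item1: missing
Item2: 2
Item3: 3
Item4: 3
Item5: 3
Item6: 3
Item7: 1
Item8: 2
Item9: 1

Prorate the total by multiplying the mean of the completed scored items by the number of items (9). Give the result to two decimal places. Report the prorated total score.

18.00

Reverse-coded (on a 0–3 scale, reversed = 3 − raw):
  item 4: 3 − 3 = 0
  item 7: 3 − 1 = 2
Completed scored items (8 of 9): 2, 3, 0, 3, 3, 2, 2, 1; sum = 16.
Person mean = 16 / 8 ≈ 2.0000
Prorated total = (16 / 8) × 9 = 18.00 (to 2 dp)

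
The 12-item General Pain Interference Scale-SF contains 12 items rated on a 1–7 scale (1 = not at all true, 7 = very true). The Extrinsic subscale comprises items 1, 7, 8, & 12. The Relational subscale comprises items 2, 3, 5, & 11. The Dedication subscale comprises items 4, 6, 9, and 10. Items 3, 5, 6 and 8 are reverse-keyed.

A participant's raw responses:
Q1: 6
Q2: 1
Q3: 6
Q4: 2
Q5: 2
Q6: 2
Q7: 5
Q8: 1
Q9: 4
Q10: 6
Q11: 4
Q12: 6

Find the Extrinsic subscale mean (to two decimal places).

6.00

Extrinsic items: 1, 7, 8, 12.
Of these, item 8 is reverse-keyed; reversed = (1+7) − raw = 8 − raw.
  item 1: 6
  item 7: 5
  item 8: 8 − 1 = 7
  item 12: 6
Sum = 6 + 5 + 7 + 6 = 24
Mean = 24 / 4 = 6.00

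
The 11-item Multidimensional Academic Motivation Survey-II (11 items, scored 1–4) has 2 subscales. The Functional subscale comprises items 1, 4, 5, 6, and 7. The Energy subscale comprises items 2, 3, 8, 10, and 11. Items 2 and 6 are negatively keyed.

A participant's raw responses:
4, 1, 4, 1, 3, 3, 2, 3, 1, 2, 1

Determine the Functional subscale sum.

Functional items: 1, 4, 5, 6, 7.
Of these, item 6 is negatively keyed; on a 1–4 scale, reversed = 5 − raw.
  item 1: 4
  item 4: 1
  item 5: 3
  item 6: 5 − 3 = 2
  item 7: 2
Sum = 4 + 1 + 3 + 2 + 2 = 12

12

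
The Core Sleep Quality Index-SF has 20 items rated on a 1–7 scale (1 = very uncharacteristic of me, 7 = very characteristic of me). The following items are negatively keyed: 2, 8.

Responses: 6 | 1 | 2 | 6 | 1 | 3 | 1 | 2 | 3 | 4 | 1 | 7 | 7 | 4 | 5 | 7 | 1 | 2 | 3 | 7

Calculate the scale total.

Raw sum = 73. Negatively keyed items: 2, 8; their raw sum = 3.
Each reversal replaces raw with 8 − raw, changing the total by 8 − 2·raw per item.
Total = 73 + 2·8 − 2·3 = 73 + 16 − 6 = 83

83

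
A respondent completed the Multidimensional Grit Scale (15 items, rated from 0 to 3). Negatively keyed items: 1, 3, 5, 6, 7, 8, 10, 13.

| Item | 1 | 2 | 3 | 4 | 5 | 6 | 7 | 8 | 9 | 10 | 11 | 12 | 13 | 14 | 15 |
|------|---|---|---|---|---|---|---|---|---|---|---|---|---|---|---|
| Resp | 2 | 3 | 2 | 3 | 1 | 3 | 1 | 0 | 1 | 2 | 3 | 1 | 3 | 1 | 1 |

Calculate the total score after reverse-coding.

23

Reversing items 1, 3, 5, 6, 7, 8, 10, & 13 with 3 − raw:
Total = (3−2) + 3 + (3−2) + 3 + (3−1) + (3−3) + (3−1) + (3−0) + 1 + (3−2) + 3 + 1 + (3−3) + 1 + 1
      = 1 + 3 + 1 + 3 + 2 + 0 + 2 + 3 + 1 + 1 + 3 + 1 + 0 + 1 + 1 = 23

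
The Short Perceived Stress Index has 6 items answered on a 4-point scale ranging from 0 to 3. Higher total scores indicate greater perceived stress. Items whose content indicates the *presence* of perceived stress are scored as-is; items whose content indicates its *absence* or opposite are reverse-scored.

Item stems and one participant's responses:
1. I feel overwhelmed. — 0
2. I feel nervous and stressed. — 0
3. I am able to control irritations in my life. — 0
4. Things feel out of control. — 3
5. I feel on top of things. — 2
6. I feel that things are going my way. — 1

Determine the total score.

Items 3, 5, 6 describe the absence/opposite of perceived stress → reverse-score.
reversed = (0+3) − raw = 3 − raw.
  item 1: 0
  item 2: 0
  item 3: 3 − 0 = 3
  item 4: 3
  item 5: 3 − 2 = 1
  item 6: 3 − 1 = 2
Total = 0 + 0 + 3 + 3 + 1 + 2 = 9

9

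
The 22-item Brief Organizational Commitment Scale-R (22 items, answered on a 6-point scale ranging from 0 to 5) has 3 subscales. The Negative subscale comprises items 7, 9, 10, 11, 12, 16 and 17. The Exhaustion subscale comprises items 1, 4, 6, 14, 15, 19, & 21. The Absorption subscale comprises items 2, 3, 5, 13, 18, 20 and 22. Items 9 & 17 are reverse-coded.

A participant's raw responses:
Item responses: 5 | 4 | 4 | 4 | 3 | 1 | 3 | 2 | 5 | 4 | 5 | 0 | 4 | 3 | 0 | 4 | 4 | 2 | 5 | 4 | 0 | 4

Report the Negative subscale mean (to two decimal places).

Negative items: 7, 9, 10, 11, 12, 16, 17.
Of these, items 9 & 17 are reverse-coded; reversed = (0+5) − raw = 5 − raw.
  item 7: 3
  item 9: 5 − 5 = 0
  item 10: 4
  item 11: 5
  item 12: 0
  item 16: 4
  item 17: 5 − 4 = 1
Sum = 3 + 0 + 4 + 5 + 0 + 4 + 1 = 17
Mean = 17 / 7 = 2.43

2.43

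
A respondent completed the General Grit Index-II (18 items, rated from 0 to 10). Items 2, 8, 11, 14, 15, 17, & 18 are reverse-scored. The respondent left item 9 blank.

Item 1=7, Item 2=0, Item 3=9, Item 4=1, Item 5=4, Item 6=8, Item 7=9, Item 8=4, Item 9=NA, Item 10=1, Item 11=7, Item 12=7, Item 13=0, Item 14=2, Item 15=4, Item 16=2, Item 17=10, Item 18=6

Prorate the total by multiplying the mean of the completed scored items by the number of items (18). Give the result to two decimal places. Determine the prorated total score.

Reverse-coded (reverse-coded value = 10 − response):
  item 2: 10 − 0 = 10
  item 8: 10 − 4 = 6
  item 11: 10 − 7 = 3
  item 14: 10 − 2 = 8
  item 15: 10 − 4 = 6
  item 17: 10 − 10 = 0
  item 18: 10 − 6 = 4
Completed scored items (17 of 18): 7, 10, 9, 1, 4, 8, 9, 6, 1, 3, 7, 0, 8, 6, 2, 0, 4; sum = 85.
Person mean = 85 / 17 ≈ 5.0000
Prorated total = (85 / 17) × 18 = 90.00 (to 2 dp)

90.00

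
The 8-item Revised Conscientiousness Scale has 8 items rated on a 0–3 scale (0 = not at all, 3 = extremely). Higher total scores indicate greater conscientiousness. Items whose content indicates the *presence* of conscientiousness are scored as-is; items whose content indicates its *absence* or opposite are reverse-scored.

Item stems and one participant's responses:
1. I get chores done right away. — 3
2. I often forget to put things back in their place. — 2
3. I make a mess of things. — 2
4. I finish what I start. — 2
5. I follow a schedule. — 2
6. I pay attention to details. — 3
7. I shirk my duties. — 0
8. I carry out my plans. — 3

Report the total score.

Items 2, 3, 7 describe the absence/opposite of conscientiousness → reverse-score.
reversed = (0+3) − raw = 3 − raw.
  item 1: 3
  item 2: 3 − 2 = 1
  item 3: 3 − 2 = 1
  item 4: 2
  item 5: 2
  item 6: 3
  item 7: 3 − 0 = 3
  item 8: 3
Total = 3 + 1 + 1 + 2 + 2 + 3 + 3 + 3 = 18

18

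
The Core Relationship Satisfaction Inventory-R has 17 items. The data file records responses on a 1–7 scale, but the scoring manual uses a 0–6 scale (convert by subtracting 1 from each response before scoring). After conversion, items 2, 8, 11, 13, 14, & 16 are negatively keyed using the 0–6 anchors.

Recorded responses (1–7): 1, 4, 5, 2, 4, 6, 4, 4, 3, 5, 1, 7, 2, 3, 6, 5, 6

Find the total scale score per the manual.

61

Convert to 0–6: 0, 3, 4, 1, 3, 5, 3, 3, 2, 4, 0, 6, 1, 2, 5, 4, 5
Reverse-coded (reversed = (0+6) − raw = 6 − raw):
  item 2: 6 − 3 = 3
  item 8: 6 − 3 = 3
  item 11: 6 − 0 = 6
  item 13: 6 − 1 = 5
  item 14: 6 − 2 = 4
  item 16: 6 − 4 = 2
Scored: 0, 3, 4, 1, 3, 5, 3, 3, 2, 4, 6, 6, 5, 4, 5, 2, 5
Total = 61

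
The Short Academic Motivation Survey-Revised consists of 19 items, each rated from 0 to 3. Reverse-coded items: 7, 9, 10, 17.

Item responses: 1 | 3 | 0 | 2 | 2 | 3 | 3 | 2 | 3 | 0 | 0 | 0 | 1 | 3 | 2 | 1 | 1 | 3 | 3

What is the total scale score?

Reverse-coded items use 3 − raw:
  item 7: 3 − 3 = 0
  item 9: 3 − 3 = 0
  item 10: 3 − 0 = 3
  item 17: 3 − 1 = 2
Scored items: 1, 3, 0, 2, 2, 3, 0, 2, 0, 3, 0, 0, 1, 3, 2, 1, 2, 3, 3
Total = 1 + 3 + 0 + 2 + 2 + 3 + 0 + 2 + 0 + 3 + 0 + 0 + 1 + 3 + 2 + 1 + 2 + 3 + 3 = 31

31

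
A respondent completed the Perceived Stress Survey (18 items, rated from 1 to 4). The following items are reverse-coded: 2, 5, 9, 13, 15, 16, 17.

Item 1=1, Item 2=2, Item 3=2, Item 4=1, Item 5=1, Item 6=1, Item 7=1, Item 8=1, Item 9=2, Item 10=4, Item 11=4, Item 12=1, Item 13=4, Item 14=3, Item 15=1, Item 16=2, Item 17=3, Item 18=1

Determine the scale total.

40

Reverse-coded items (reverse-coded value = 5 − response):
  item 2: 5 − 2 = 3
  item 5: 5 − 1 = 4
  item 9: 5 − 2 = 3
  item 13: 5 − 4 = 1
  item 15: 5 − 1 = 4
  item 16: 5 − 2 = 3
  item 17: 5 − 3 = 2
Scored responses: 1, 3, 2, 1, 4, 1, 1, 1, 3, 4, 4, 1, 1, 3, 4, 3, 2, 1
Total = 1 + 3 + 2 + 1 + 4 + 1 + 1 + 1 + 3 + 4 + 4 + 1 + 1 + 3 + 4 + 3 + 2 + 1 = 40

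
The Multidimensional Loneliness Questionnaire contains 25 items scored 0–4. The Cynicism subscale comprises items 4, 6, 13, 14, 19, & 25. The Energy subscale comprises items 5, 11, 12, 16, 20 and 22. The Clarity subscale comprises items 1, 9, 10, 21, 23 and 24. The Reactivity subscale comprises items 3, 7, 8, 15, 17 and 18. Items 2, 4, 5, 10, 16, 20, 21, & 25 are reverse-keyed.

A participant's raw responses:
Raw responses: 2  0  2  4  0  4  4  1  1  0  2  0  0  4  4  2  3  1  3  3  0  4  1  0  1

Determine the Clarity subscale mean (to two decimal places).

2.00

Clarity items: 1, 9, 10, 21, 23, 24.
Of these, items 10 and 21 are reverse-keyed; reverse-coded value = 4 − response.
  item 1: 2
  item 9: 1
  item 10: 4 − 0 = 4
  item 21: 4 − 0 = 4
  item 23: 1
  item 24: 0
Sum = 2 + 1 + 4 + 4 + 1 + 0 = 12
Mean = 12 / 6 = 2.00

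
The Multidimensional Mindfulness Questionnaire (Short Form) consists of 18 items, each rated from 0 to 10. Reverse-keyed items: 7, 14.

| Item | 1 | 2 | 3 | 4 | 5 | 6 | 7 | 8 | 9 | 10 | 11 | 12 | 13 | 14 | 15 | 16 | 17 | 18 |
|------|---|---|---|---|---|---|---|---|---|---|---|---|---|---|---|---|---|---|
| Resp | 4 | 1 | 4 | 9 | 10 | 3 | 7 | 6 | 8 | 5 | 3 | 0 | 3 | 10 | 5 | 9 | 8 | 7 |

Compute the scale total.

88

Reversing items 7 and 14 with 10 − raw:
Total = 4 + 1 + 4 + 9 + 10 + 3 + (10−7) + 6 + 8 + 5 + 3 + 0 + 3 + (10−10) + 5 + 9 + 8 + 7
      = 4 + 1 + 4 + 9 + 10 + 3 + 3 + 6 + 8 + 5 + 3 + 0 + 3 + 0 + 5 + 9 + 8 + 7 = 88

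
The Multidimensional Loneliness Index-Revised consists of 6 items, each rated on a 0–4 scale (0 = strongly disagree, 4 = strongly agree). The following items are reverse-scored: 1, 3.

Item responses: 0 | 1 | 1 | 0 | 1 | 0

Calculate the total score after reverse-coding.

Raw sum = 3. Reverse-scored items: 1, 3; their raw sum = 1.
Each reversal replaces raw with 4 − raw, changing the total by 4 − 2·raw per item.
Total = 3 + 2·4 − 2·1 = 3 + 8 − 2 = 9

9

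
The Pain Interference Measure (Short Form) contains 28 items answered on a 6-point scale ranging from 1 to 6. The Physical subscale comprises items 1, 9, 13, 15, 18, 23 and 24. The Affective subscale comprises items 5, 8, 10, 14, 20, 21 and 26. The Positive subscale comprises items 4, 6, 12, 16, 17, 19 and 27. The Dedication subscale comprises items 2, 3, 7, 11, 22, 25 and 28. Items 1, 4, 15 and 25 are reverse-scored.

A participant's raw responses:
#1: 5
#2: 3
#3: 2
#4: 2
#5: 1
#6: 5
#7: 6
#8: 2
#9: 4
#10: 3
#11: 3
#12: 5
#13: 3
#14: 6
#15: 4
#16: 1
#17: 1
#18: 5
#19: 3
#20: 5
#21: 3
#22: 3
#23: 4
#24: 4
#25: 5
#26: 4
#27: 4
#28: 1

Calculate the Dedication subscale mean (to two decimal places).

2.86

Dedication items: 2, 3, 7, 11, 22, 25, 28.
Of these, item 25 is reverse-scored; on a 1–6 scale, reversed = 7 − raw.
  item 2: 3
  item 3: 2
  item 7: 6
  item 11: 3
  item 22: 3
  item 25: 7 − 5 = 2
  item 28: 1
Sum = 3 + 2 + 6 + 3 + 3 + 2 + 1 = 20
Mean = 20 / 7 = 2.86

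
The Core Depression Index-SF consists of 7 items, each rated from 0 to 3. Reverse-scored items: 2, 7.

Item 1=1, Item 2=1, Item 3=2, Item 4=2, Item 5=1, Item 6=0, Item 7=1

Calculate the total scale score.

10

Reversing items 2 & 7 with 3 − raw:
Total = 1 + (3−1) + 2 + 2 + 1 + 0 + (3−1)
      = 1 + 2 + 2 + 2 + 1 + 0 + 2 = 10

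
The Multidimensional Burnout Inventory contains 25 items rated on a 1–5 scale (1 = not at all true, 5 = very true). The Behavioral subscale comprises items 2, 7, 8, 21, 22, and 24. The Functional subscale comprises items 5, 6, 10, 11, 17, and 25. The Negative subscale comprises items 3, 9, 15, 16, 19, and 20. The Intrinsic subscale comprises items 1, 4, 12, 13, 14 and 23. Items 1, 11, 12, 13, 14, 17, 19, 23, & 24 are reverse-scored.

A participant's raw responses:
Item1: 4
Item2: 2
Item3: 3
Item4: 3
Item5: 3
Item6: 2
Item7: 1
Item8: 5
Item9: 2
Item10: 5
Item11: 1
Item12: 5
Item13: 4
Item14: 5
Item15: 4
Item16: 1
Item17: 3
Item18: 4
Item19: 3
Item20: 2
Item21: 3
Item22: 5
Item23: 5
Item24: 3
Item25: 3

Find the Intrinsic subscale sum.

10

Intrinsic items: 1, 4, 12, 13, 14, 23.
Of these, items 1, 12, 13, 14, & 23 are reverse-scored; reverse-coded value = 6 − response.
  item 1: 6 − 4 = 2
  item 4: 3
  item 12: 6 − 5 = 1
  item 13: 6 − 4 = 2
  item 14: 6 − 5 = 1
  item 23: 6 − 5 = 1
Sum = 2 + 3 + 1 + 2 + 1 + 1 = 10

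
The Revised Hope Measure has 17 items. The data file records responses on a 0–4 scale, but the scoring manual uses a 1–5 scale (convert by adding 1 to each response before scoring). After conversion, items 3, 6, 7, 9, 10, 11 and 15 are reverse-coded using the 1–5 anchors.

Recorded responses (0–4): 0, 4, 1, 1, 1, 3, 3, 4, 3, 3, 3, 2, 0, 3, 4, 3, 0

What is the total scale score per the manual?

Convert to 1–5: 1, 5, 2, 2, 2, 4, 4, 5, 4, 4, 4, 3, 1, 4, 5, 4, 1
Reverse-coded (reversed = (1+5) − raw = 6 − raw):
  item 3: 6 − 2 = 4
  item 6: 6 − 4 = 2
  item 7: 6 − 4 = 2
  item 9: 6 − 4 = 2
  item 10: 6 − 4 = 2
  item 11: 6 − 4 = 2
  item 15: 6 − 5 = 1
Scored: 1, 5, 4, 2, 2, 2, 2, 5, 2, 2, 2, 3, 1, 4, 1, 4, 1
Total = 43

43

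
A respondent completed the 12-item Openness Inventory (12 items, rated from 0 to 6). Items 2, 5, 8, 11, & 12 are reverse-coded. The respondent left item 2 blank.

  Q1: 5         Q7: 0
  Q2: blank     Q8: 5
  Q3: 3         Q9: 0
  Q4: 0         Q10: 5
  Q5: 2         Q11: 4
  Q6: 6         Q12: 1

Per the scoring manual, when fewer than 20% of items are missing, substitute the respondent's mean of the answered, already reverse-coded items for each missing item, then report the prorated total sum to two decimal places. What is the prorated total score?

33.82

Reverse-coded (reverse-coded value = 6 − response):
  item 5: 6 − 2 = 4
  item 8: 6 − 5 = 1
  item 11: 6 − 4 = 2
  item 12: 6 − 1 = 5
Completed scored items (11 of 12): 5, 3, 0, 4, 6, 0, 1, 0, 5, 2, 5; sum = 31.
Person mean = 31 / 11 ≈ 2.8182
Prorated total = (31 / 11) × 12 = 33.82 (to 2 dp)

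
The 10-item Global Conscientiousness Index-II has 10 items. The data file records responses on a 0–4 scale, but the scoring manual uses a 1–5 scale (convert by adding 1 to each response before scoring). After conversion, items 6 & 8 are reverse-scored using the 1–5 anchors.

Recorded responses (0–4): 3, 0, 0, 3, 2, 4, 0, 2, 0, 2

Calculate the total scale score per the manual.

22

Convert to 1–5: 4, 1, 1, 4, 3, 5, 1, 3, 1, 3
Reverse-coded (reverse-coded value = 6 − response):
  item 6: 6 − 5 = 1
  item 8: 6 − 3 = 3
Scored: 4, 1, 1, 4, 3, 1, 1, 3, 1, 3
Total = 22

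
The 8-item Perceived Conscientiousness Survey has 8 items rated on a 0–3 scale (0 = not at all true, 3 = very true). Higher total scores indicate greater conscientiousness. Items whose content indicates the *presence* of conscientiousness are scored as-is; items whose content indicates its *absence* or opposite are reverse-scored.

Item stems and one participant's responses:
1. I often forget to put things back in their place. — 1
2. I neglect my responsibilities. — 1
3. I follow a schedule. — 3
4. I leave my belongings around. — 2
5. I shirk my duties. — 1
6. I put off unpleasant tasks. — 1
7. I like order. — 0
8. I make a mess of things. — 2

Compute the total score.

Items 1, 2, 4, 5, 6, 8 describe the absence/opposite of conscientiousness → reverse-score.
reversed = (0+3) − raw = 3 − raw.
  item 1: 3 − 1 = 2
  item 2: 3 − 1 = 2
  item 3: 3
  item 4: 3 − 2 = 1
  item 5: 3 − 1 = 2
  item 6: 3 − 1 = 2
  item 7: 0
  item 8: 3 − 2 = 1
Total = 2 + 2 + 3 + 1 + 2 + 2 + 0 + 1 = 13

13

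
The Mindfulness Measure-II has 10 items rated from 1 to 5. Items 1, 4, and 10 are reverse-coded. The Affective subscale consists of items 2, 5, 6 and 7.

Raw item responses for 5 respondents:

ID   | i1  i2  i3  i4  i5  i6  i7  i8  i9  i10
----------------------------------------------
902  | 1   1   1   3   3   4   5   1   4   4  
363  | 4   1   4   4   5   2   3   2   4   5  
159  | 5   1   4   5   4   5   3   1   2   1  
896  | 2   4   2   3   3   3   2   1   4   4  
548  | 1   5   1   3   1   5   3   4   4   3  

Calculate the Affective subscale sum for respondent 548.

Respondent 548 raw: 1, 5, 1, 3, 1, 5, 3, 4, 4, 3.
Affective items: 2, 5, 6, 7.
Reverse-coded (on a 1–5 scale, reversed = 6 − raw):
  item 2: 5
  item 5: 1
  item 6: 5
  item 7: 3
Sum = 5 + 1 + 5 + 3 = 14

14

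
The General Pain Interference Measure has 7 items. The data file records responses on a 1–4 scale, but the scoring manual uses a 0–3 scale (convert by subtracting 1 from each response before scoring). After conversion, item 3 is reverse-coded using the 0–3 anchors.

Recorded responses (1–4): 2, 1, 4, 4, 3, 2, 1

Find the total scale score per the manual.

Convert to 0–3: 1, 0, 3, 3, 2, 1, 0
Reverse-coded (reversed = (0+3) − raw = 3 − raw):
  item 3: 3 − 3 = 0
Scored: 1, 0, 0, 3, 2, 1, 0
Total = 7

7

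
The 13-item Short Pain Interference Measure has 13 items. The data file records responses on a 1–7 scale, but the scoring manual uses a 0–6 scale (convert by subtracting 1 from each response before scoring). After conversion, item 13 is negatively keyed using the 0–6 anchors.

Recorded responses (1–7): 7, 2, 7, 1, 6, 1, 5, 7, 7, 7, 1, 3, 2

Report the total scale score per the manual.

47

Convert to 0–6: 6, 1, 6, 0, 5, 0, 4, 6, 6, 6, 0, 2, 1
Reverse-coded (reverse-coded value = 6 − response):
  item 13: 6 − 1 = 5
Scored: 6, 1, 6, 0, 5, 0, 4, 6, 6, 6, 0, 2, 5
Total = 47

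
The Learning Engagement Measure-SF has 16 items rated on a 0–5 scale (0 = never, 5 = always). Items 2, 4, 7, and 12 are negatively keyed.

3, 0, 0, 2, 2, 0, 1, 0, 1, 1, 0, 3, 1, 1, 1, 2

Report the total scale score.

26

Raw sum = 18. Negatively keyed items: 2, 4, 7, 12; their raw sum = 6.
Each reversal replaces raw with 5 − raw, changing the total by 5 − 2·raw per item.
Total = 18 + 4·5 − 2·6 = 18 + 20 − 12 = 26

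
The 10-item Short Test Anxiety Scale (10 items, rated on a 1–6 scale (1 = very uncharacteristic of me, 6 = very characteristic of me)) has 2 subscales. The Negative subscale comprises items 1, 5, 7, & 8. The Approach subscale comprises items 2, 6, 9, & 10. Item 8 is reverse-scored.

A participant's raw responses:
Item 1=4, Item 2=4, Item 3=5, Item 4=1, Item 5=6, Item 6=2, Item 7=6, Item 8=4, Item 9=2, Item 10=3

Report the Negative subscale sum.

19

Negative items: 1, 5, 7, 8.
Of these, item 8 is reverse-scored; reversed = (1+6) − raw = 7 − raw.
  item 1: 4
  item 5: 6
  item 7: 6
  item 8: 7 − 4 = 3
Sum = 4 + 6 + 6 + 3 = 19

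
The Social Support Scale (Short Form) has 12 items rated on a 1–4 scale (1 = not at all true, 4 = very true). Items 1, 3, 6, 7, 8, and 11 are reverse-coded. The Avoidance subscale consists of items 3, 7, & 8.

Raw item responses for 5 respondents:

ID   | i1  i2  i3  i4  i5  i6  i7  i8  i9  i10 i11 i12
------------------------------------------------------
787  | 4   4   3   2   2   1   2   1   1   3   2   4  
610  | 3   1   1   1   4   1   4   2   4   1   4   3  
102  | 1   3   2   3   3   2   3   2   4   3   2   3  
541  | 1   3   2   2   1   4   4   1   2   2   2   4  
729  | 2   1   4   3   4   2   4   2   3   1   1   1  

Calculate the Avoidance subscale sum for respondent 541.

Respondent 541 raw: 1, 3, 2, 2, 1, 4, 4, 1, 2, 2, 2, 4.
Avoidance items: 3, 7, 8.
Reverse-coded (reversed = (1+4) − raw = 5 − raw):
  item 3: 5 − 2 = 3
  item 7: 5 − 4 = 1
  item 8: 5 − 1 = 4
Sum = 3 + 1 + 4 = 8

8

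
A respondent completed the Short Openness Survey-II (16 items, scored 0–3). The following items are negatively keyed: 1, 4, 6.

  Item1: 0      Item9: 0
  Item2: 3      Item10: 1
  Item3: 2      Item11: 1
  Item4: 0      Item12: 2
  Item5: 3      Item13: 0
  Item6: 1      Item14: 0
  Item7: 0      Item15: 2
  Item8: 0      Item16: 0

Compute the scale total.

Negatively keyed items use 3 − raw:
  item 1: 3 − 0 = 3
  item 4: 3 − 0 = 3
  item 6: 3 − 1 = 2
Scored responses: 3, 3, 2, 3, 3, 2, 0, 0, 0, 1, 1, 2, 0, 0, 2, 0
Total = 3 + 3 + 2 + 3 + 3 + 2 + 0 + 0 + 0 + 1 + 1 + 2 + 0 + 0 + 2 + 0 = 22

22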